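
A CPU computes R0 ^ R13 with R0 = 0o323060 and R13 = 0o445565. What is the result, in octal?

XOR each oct digit independently (no carries):
  3^4=7, 2^4=6, 3^5=6, 0^5=5, 6^6=0, 0^5=5

0o766505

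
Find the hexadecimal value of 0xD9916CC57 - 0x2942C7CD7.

Subtract column by column in base 16:
  7-7 → 0
  5-D → 8 (borrow)
  C-C-1 → F (borrow)
  C-7-1 → 4
  6-C → A (borrow)
  1-2-1 → E (borrow)
  9-4-1 → 4
  9-9 → 0
  D-2 → B

0xB04EA4F80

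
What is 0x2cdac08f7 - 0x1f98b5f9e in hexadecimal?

0xd420a959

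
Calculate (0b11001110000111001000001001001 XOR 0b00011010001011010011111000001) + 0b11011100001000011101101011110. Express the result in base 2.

0b110110000010100111001011100110

First 0b11001110000111001000001001001 XOR 0b00011010001011010011111000001 = 0b11010100001100011011110001000.
Add column by column in base 2, right to left:
  0+0 = 0
  0+1 = 1
  0+1 = 1
  1+1 = 0 carry 1
  0+1+1 = 0 carry 1
  0+0+1 = 1
  0+1 = 1
  1+0 = 1
  1+1 = 0 carry 1
  1+1+1 = 1 carry 1
  1+0+1 = 0 carry 1
  0+1+1 = 0 carry 1
  1+1+1 = 1 carry 1
  1+1+1 = 1 carry 1
  0+0+1 = 1
  0+0 = 0
  0+0 = 0
  1+0 = 1
  1+1 = 0 carry 1
  0+0+1 = 1
  0+0 = 0
  0+0 = 0
  0+0 = 0
  1+1 = 0 carry 1
  0+1+1 = 0 carry 1
  1+1+1 = 1 carry 1
  0+0+1 = 1
  1+1 = 0 carry 1
  1+1+1 = 1 carry 1
  final carry 1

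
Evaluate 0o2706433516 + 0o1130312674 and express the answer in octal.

Add column by column in base 8, right to left:
  6+4 = 2 carry 1
  1+7+1 = 1 carry 1
  5+6+1 = 4 carry 1
  3+2+1 = 6
  3+1 = 4
  4+3 = 7
  6+0 = 6
  0+3 = 3
  7+1 = 0 carry 1
  2+1+1 = 4

0o4036746412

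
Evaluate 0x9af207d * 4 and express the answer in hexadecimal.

0x26bc81f4

Multiply each base-16 digit by 4, carrying:
  d×4 = 52 → write 4 carry 3
  7×4+3 = 31 → write f carry 1
  0×4+1 = 1 → write 1
  2×4 = 8 → write 8
  f×4 = 60 → write c carry 3
  a×4+3 = 43 → write b carry 2
  9×4+2 = 38 → write 6 carry 2
  remaining carry: 2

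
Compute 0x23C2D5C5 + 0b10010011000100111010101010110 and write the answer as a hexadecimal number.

0b10010011000100111010101010110 = 0x12627556 in hexadecimal.
Add column by column in base 16, right to left:
  5+6 = B
  C+5 = 1 carry 1
  5+5+1 = B
  D+7 = 4 carry 1
  2+2+1 = 5
  C+6 = 2 carry 1
  3+2+1 = 6
  2+1 = 3

0x36254B1B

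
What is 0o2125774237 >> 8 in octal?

8 bits is not a whole number of base-8 digits; in binary: 10001010101111111100010011111 >> 8 = 100010101011111111000.

0o4253770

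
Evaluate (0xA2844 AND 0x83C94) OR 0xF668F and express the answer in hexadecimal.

0xF6E8F

0xA2844 AND 0x83C94 = 0x82804.
Then OR with 0xF668F.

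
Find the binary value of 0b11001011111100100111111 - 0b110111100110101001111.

Subtract column by column in base 2:
  1-1 → 0
  1-1 → 0
  1-1 → 0
  1-1 → 0
  1-0 → 1
  1-0 → 1
  0-1 → 1 (borrow)
  0-0-1 → 1 (borrow)
  1-1-1 → 1 (borrow)
  0-0-1 → 1 (borrow)
  0-1-1 → 0 (borrow)
  1-1-1 → 1 (borrow)
  1-0-1 → 0
  1-0 → 1
  1-1 → 0
  1-1 → 0
  1-1 → 0
  0-1 → 1 (borrow)
  1-0-1 → 0
  0-1 → 1 (borrow)
  0-1-1 → 0 (borrow)
  1-0-1 → 0
  1-0 → 1

0b10010100010101111110000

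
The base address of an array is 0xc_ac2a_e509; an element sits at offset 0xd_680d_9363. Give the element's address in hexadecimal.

Add column by column in base 16, right to left:
  9+3 = c
  0+6 = 6
  5+3 = 8
  e+9 = 7 carry 1
  a+d+1 = 8 carry 1
  2+0+1 = 3
  c+8 = 4 carry 1
  a+6+1 = 1 carry 1
  c+d+1 = a carry 1
  final carry 1

0x1a1438786c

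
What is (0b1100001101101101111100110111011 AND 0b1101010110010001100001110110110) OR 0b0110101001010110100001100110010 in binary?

0b1100001101101101111100110111011 AND 0b1101010110010001100001110110110 = 0b1100000100000001100000110110010.
Then OR with 0b0110101001010110100001100110010.

0b1110101101010111100001110110010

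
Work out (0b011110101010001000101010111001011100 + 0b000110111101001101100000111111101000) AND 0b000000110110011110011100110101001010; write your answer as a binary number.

Add column by column in base 2, right to left:
  0+0 = 0
  0+0 = 0
  1+0 = 1
  1+1 = 0 carry 1
  1+0+1 = 0 carry 1
  0+1+1 = 0 carry 1
  1+1+1 = 1 carry 1
  0+1+1 = 0 carry 1
  0+1+1 = 0 carry 1
  1+1+1 = 1 carry 1
  1+1+1 = 1 carry 1
  1+1+1 = 1 carry 1
  0+0+1 = 1
  1+0 = 1
  0+0 = 0
  1+0 = 1
  0+0 = 0
  1+1 = 0 carry 1
  0+1+1 = 0 carry 1
  0+0+1 = 1
  0+1 = 1
  1+1 = 0 carry 1
  0+0+1 = 1
  0+0 = 0
  0+1 = 1
  1+0 = 1
  0+1 = 1
  1+1 = 0 carry 1
  0+1+1 = 0 carry 1
  1+1+1 = 1 carry 1
  0+0+1 = 1
  1+1 = 0 carry 1
  1+1+1 = 1 carry 1
  1+0+1 = 0 carry 1
  1+0+1 = 0 carry 1
  final carry 1
Sum = 0b100101100111010110001011111001000100; now AND with 0b000000110110011110011100110101001010:
  100101100111010110001011111001000100
& 000000110110011110011100110101001010
= 000000100110010110001000110001000000

0b100110010110001000110001000000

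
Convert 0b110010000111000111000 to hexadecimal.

Group the bits into nibbles: 0001 1001 0000 1110 0011 1000 → 190E38.

0x190E38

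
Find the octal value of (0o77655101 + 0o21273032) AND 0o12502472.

Add column by column in base 8, right to left:
  1+2 = 3
  0+3 = 3
  1+0 = 1
  5+3 = 0 carry 1
  5+7+1 = 5 carry 1
  6+2+1 = 1 carry 1
  7+1+1 = 1 carry 1
  7+2+1 = 2 carry 1
  final carry 1
Sum = 0o121150133; now AND with 0o12502472:
  1&0=0, 2&1=0, 1&2=0, 1&5=1, 5&0=0, 0&2=0, 1&4=0, 3&7=3, 3&2=2

0o100032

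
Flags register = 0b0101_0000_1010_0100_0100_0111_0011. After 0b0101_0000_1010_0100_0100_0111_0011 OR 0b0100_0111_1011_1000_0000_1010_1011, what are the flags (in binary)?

0b0101011110111100010011111011

OR bit by bit (1 where either bit is 1):
  0101000010100100010001110011
| 0100011110111000000010101011
= 0101011110111100010011111011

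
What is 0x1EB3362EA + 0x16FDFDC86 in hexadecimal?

0x35B133F70

Add column by column in base 16, right to left:
  A+6 = 0 carry 1
  E+8+1 = 7 carry 1
  2+C+1 = F
  6+D = 3 carry 1
  3+F+1 = 3 carry 1
  3+D+1 = 1 carry 1
  B+F+1 = B carry 1
  E+6+1 = 5 carry 1
  1+1+1 = 3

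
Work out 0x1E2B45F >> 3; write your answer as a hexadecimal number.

0x3C568B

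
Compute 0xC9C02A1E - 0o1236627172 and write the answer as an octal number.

0o27721175644

0xC9C02A1E = 0o31160025036 in octal.
Subtract column by column in base 8:
  6-2 → 4
  3-7 → 4 (borrow)
  0-1-1 → 6 (borrow)
  5-7-1 → 5 (borrow)
  2-2-1 → 7 (borrow)
  0-6-1 → 1 (borrow)
  0-6-1 → 1 (borrow)
  6-3-1 → 2
  1-2 → 7 (borrow)
  1-1-1 → 7 (borrow)
  3-0-1 → 2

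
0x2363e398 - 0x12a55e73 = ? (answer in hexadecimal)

0x10be8525

Subtract column by column in base 16:
  8-3 → 5
  9-7 → 2
  3-e → 5 (borrow)
  e-5-1 → 8
  3-5 → e (borrow)
  6-a-1 → b (borrow)
  3-2-1 → 0
  2-1 → 1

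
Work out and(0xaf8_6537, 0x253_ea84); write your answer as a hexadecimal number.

0x2506004

AND each hex digit independently (no carries):
  a&2=2, f&5=5, 8&3=0, 6&e=6, 5&a=0, 3&8=0, 7&4=4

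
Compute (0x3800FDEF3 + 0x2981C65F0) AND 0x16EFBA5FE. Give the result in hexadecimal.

0x82804E2

Add column by column in base 16, right to left:
  3+0 = 3
  F+F = E carry 1
  E+5+1 = 4 carry 1
  D+6+1 = 4 carry 1
  F+C+1 = C carry 1
  0+1+1 = 2
  0+8 = 8
  8+9 = 1 carry 1
  3+2+1 = 6
Sum = 0x6182C44E3; now AND with 0x16EFBA5FE:
  6&1=0, 1&6=0, 8&E=8, 2&F=2, C&B=8, 4&A=0, 4&5=4, E&F=E, 3&E=2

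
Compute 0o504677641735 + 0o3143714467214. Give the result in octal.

0o3650614331151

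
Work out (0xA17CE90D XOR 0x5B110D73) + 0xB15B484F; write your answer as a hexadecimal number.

First 0xA17CE90D XOR 0x5B110D73 = 0xFA6DE47E.
Add column by column in base 16, right to left:
  E+F = D carry 1
  7+4+1 = C
  4+8 = C
  E+4 = 2 carry 1
  D+B+1 = 9 carry 1
  6+5+1 = C
  A+1 = B
  F+B = A carry 1
  final carry 1

0x1ABC92CCD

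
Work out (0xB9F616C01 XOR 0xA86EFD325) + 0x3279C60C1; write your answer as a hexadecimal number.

First 0xB9F616C01 XOR 0xA86EFD325 = 0x1198EBF24.
Add column by column in base 16, right to left:
  4+1 = 5
  2+C = E
  F+0 = F
  B+6 = 1 carry 1
  E+C+1 = B carry 1
  8+9+1 = 2 carry 1
  9+7+1 = 1 carry 1
  1+2+1 = 4
  1+3 = 4

0x4412B1FE5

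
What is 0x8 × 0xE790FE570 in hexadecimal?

0x73C87F2B80

Multiply each base-16 digit by 8, carrying:
  0×8 = 0 → write 0
  7×8 = 56 → write 8 carry 3
  5×8+3 = 43 → write B carry 2
  E×8+2 = 114 → write 2 carry 7
  F×8+7 = 127 → write F carry 7
  0×8+7 = 7 → write 7
  9×8 = 72 → write 8 carry 4
  7×8+4 = 60 → write C carry 3
  E×8+3 = 115 → write 3 carry 7
  remaining carry: 7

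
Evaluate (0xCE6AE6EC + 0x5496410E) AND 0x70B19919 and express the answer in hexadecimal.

0x20010118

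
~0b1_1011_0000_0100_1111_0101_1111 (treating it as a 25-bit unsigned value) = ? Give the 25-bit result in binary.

0b0010011111011000010100000

Invert each bit: 1101100000100111101011111 → 0010011111011000010100000.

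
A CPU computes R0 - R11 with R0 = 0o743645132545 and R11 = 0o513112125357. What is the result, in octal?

Subtract column by column in base 8:
  5-7 → 6 (borrow)
  4-5-1 → 6 (borrow)
  5-3-1 → 1
  2-5 → 5 (borrow)
  3-2-1 → 0
  1-1 → 0
  5-2 → 3
  4-1 → 3
  6-1 → 5
  3-3 → 0
  4-1 → 3
  7-5 → 2

0o230533005166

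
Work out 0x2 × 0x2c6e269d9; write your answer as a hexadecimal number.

0x58dc4d3b2

Multiply each base-16 digit by 2, carrying:
  9×2 = 18 → write 2 carry 1
  d×2+1 = 27 → write b carry 1
  9×2+1 = 19 → write 3 carry 1
  6×2+1 = 13 → write d
  2×2 = 4 → write 4
  e×2 = 28 → write c carry 1
  6×2+1 = 13 → write d
  c×2 = 24 → write 8 carry 1
  2×2+1 = 5 → write 5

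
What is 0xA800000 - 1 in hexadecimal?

The trailing 5 digits are 0, so subtracting 1 borrows through: they become F and the next digit up decrements.

0xA7FFFFF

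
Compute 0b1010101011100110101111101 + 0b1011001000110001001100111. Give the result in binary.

0b10101110100010111111100100

Add column by column in base 2, right to left:
  1+1 = 0 carry 1
  0+1+1 = 0 carry 1
  1+1+1 = 1 carry 1
  1+0+1 = 0 carry 1
  1+0+1 = 0 carry 1
  1+1+1 = 1 carry 1
  1+1+1 = 1 carry 1
  0+0+1 = 1
  1+0 = 1
  0+1 = 1
  1+0 = 1
  1+0 = 1
  0+0 = 0
  0+1 = 1
  1+1 = 0 carry 1
  1+0+1 = 0 carry 1
  1+0+1 = 0 carry 1
  0+0+1 = 1
  1+1 = 0 carry 1
  0+0+1 = 1
  1+0 = 1
  0+1 = 1
  1+1 = 0 carry 1
  0+0+1 = 1
  1+1 = 0 carry 1
  final carry 1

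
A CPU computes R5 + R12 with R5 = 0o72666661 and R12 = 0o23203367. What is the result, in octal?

0o116072250

Add column by column in base 8, right to left:
  1+7 = 0 carry 1
  6+6+1 = 5 carry 1
  6+3+1 = 2 carry 1
  6+3+1 = 2 carry 1
  6+0+1 = 7
  6+2 = 0 carry 1
  2+3+1 = 6
  7+2 = 1 carry 1
  final carry 1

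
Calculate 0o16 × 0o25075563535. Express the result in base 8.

0o447540123426

Multiply each base-8 digit by 14, carrying:
  5×14 = 70 → write 6 carry 8
  3×14+8 = 50 → write 2 carry 6
  5×14+6 = 76 → write 4 carry 9
  3×14+9 = 51 → write 3 carry 6
  6×14+6 = 90 → write 2 carry 11
  5×14+11 = 81 → write 1 carry 10
  5×14+10 = 80 → write 0 carry 10
  7×14+10 = 108 → write 4 carry 13
  0×14+13 = 13 → write 5 carry 1
  5×14+1 = 71 → write 7 carry 8
  2×14+8 = 36 → write 4 carry 4
  remaining carry: 4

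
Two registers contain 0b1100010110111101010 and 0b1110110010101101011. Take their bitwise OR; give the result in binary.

OR bit by bit (1 where either bit is 1):
  1100010110111101010
| 1110110010101101011
= 1110110110111101011

0b1110110110111101011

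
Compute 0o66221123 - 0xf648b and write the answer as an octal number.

0o62336710

0xf648b = 0o3662213 in octal.
Subtract column by column in base 8:
  3-3 → 0
  2-1 → 1
  1-2 → 7 (borrow)
  1-2-1 → 6 (borrow)
  2-6-1 → 3 (borrow)
  2-6-1 → 3 (borrow)
  6-3-1 → 2
  6-0 → 6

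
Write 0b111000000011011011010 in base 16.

0x1C06DA

Group the bits into nibbles: 0001 1100 0000 0110 1101 1010 → 1C06DA.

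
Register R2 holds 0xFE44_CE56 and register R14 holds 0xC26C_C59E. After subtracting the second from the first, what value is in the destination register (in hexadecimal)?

0x3BD808B8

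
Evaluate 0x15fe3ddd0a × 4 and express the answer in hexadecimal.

0x57f8f77428

Multiply each base-16 digit by 4, carrying:
  a×4 = 40 → write 8 carry 2
  0×4+2 = 2 → write 2
  d×4 = 52 → write 4 carry 3
  d×4+3 = 55 → write 7 carry 3
  d×4+3 = 55 → write 7 carry 3
  3×4+3 = 15 → write f
  e×4 = 56 → write 8 carry 3
  f×4+3 = 63 → write f carry 3
  5×4+3 = 23 → write 7 carry 1
  1×4+1 = 5 → write 5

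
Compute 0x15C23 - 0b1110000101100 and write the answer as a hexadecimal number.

0b1110000101100 = 0x1C2C in hexadecimal.
Subtract column by column in base 16:
  3-C → 7 (borrow)
  2-2-1 → F (borrow)
  C-C-1 → F (borrow)
  5-1-1 → 3
  1-0 → 1

0x13FF7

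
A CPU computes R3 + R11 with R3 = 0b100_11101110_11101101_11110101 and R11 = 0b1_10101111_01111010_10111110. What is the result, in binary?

Add column by column in base 2, right to left:
  1+0 = 1
  0+1 = 1
  1+1 = 0 carry 1
  0+1+1 = 0 carry 1
  1+1+1 = 1 carry 1
  1+1+1 = 1 carry 1
  1+0+1 = 0 carry 1
  1+1+1 = 1 carry 1
  1+0+1 = 0 carry 1
  0+1+1 = 0 carry 1
  1+0+1 = 0 carry 1
  1+1+1 = 1 carry 1
  0+1+1 = 0 carry 1
  1+1+1 = 1 carry 1
  1+1+1 = 1 carry 1
  1+0+1 = 0 carry 1
  0+1+1 = 0 carry 1
  1+1+1 = 1 carry 1
  1+1+1 = 1 carry 1
  1+1+1 = 1 carry 1
  0+0+1 = 1
  1+1 = 0 carry 1
  1+0+1 = 0 carry 1
  1+1+1 = 1 carry 1
  0+1+1 = 0 carry 1
  0+0+1 = 1
  1+0 = 1

0b110100111100110100010110011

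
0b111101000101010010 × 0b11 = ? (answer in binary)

0b10110111001111110110

Multiply each base-2 digit by 3, carrying:
  0×3 = 0 → write 0
  1×3 = 3 → write 1 carry 1
  0×3+1 = 1 → write 1
  0×3 = 0 → write 0
  1×3 = 3 → write 1 carry 1
  0×3+1 = 1 → write 1
  1×3 = 3 → write 1 carry 1
  0×3+1 = 1 → write 1
  1×3 = 3 → write 1 carry 1
  0×3+1 = 1 → write 1
  0×3 = 0 → write 0
  0×3 = 0 → write 0
  1×3 = 3 → write 1 carry 1
  0×3+1 = 1 → write 1
  1×3 = 3 → write 1 carry 1
  1×3+1 = 4 → write 0 carry 2
  1×3+2 = 5 → write 1 carry 2
  1×3+2 = 5 → write 1 carry 2
  remaining carry: 10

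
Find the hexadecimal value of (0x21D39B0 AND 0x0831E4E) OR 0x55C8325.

0x55D9B25

0x21D39B0 AND 0x0831E4E = 0x0011800.
Then OR with 0x55C8325.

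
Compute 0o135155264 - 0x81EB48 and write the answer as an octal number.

0o74567554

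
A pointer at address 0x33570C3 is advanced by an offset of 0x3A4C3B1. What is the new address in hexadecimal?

0x6DA3474

Add column by column in base 16, right to left:
  3+1 = 4
  C+B = 7 carry 1
  0+3+1 = 4
  7+C = 3 carry 1
  5+4+1 = A
  3+A = D
  3+3 = 6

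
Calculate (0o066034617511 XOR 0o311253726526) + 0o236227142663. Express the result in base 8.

0o635516273722

First 0o066034617511 XOR 0o311253726526 = 0o377267131037.
Add column by column in base 8, right to left:
  7+3 = 2 carry 1
  3+6+1 = 2 carry 1
  0+6+1 = 7
  1+2 = 3
  3+4 = 7
  1+1 = 2
  7+7 = 6 carry 1
  6+2+1 = 1 carry 1
  2+2+1 = 5
  7+6 = 5 carry 1
  7+3+1 = 3 carry 1
  3+2+1 = 6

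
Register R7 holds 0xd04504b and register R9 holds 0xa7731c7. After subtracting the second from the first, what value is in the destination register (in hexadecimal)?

0x28d1e84

Subtract column by column in base 16:
  b-7 → 4
  4-c → 8 (borrow)
  0-1-1 → e (borrow)
  5-3-1 → 1
  4-7 → d (borrow)
  0-7-1 → 8 (borrow)
  d-a-1 → 2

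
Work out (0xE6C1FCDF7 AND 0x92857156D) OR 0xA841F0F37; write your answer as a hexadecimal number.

0xAAC1F0F77

0xE6C1FCDF7 AND 0x92857156D = 0x828170565.
Then OR with 0xA841F0F37.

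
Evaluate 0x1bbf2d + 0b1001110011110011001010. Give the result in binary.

0b10000101111101111110111

0x1bbf2d = 0b110111011111100101101 in binary.
Add column by column in base 2, right to left:
  1+0 = 1
  0+1 = 1
  1+0 = 1
  1+1 = 0 carry 1
  0+0+1 = 1
  1+0 = 1
  0+1 = 1
  0+1 = 1
  1+0 = 1
  1+0 = 1
  1+1 = 0 carry 1
  1+1+1 = 1 carry 1
  1+1+1 = 1 carry 1
  1+1+1 = 1 carry 1
  0+0+1 = 1
  1+0 = 1
  1+1 = 0 carry 1
  1+1+1 = 1 carry 1
  0+1+1 = 0 carry 1
  1+0+1 = 0 carry 1
  1+0+1 = 0 carry 1
  0+1+1 = 0 carry 1
  final carry 1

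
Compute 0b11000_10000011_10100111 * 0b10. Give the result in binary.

0b1100010000011101001110

Multiply each base-2 digit by 2, carrying:
  1×2 = 2 → write 0 carry 1
  1×2+1 = 3 → write 1 carry 1
  1×2+1 = 3 → write 1 carry 1
  0×2+1 = 1 → write 1
  0×2 = 0 → write 0
  1×2 = 2 → write 0 carry 1
  0×2+1 = 1 → write 1
  1×2 = 2 → write 0 carry 1
  1×2+1 = 3 → write 1 carry 1
  1×2+1 = 3 → write 1 carry 1
  0×2+1 = 1 → write 1
  0×2 = 0 → write 0
  0×2 = 0 → write 0
  0×2 = 0 → write 0
  0×2 = 0 → write 0
  1×2 = 2 → write 0 carry 1
  0×2+1 = 1 → write 1
  0×2 = 0 → write 0
  0×2 = 0 → write 0
  1×2 = 2 → write 0 carry 1
  1×2+1 = 3 → write 1 carry 1
  remaining carry: 1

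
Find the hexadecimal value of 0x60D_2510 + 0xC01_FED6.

Add column by column in base 16, right to left:
  0+6 = 6
  1+D = E
  5+E = 3 carry 1
  2+F+1 = 2 carry 1
  D+1+1 = F
  0+0 = 0
  6+C = 2 carry 1
  final carry 1

0x120F23E6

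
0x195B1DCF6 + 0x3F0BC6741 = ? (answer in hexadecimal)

0x5866E4437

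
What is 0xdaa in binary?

Expand each hex digit to 4 bits: d=1101 a=1010 a=1010.

0b110110101010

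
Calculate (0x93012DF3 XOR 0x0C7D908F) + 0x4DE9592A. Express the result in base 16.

0xED6616A6

First 0x93012DF3 XOR 0x0C7D908F = 0x9F7CBD7C.
Add column by column in base 16, right to left:
  C+A = 6 carry 1
  7+2+1 = A
  D+9 = 6 carry 1
  B+5+1 = 1 carry 1
  C+9+1 = 6 carry 1
  7+E+1 = 6 carry 1
  F+D+1 = D carry 1
  9+4+1 = E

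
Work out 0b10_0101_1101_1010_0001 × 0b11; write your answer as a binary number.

0b1110001100011100011

Multiply each base-2 digit by 3, carrying:
  1×3 = 3 → write 1 carry 1
  0×3+1 = 1 → write 1
  0×3 = 0 → write 0
  0×3 = 0 → write 0
  0×3 = 0 → write 0
  1×3 = 3 → write 1 carry 1
  0×3+1 = 1 → write 1
  1×3 = 3 → write 1 carry 1
  1×3+1 = 4 → write 0 carry 2
  0×3+2 = 2 → write 0 carry 1
  1×3+1 = 4 → write 0 carry 2
  1×3+2 = 5 → write 1 carry 2
  1×3+2 = 5 → write 1 carry 2
  0×3+2 = 2 → write 0 carry 1
  1×3+1 = 4 → write 0 carry 2
  0×3+2 = 2 → write 0 carry 1
  0×3+1 = 1 → write 1
  1×3 = 3 → write 1 carry 1
  remaining carry: 1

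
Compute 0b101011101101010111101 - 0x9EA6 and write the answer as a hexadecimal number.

0x153C17

0b101011101101010111101 = 0x15DABD in hexadecimal.
Subtract column by column in base 16:
  D-6 → 7
  B-A → 1
  A-E → C (borrow)
  D-9-1 → 3
  5-0 → 5
  1-0 → 1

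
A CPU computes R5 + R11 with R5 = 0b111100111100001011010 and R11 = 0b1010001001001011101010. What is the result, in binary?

0b10001110000101101000100

Add column by column in base 2, right to left:
  0+0 = 0
  1+1 = 0 carry 1
  0+0+1 = 1
  1+1 = 0 carry 1
  1+0+1 = 0 carry 1
  0+1+1 = 0 carry 1
  1+1+1 = 1 carry 1
  0+1+1 = 0 carry 1
  0+0+1 = 1
  0+1 = 1
  0+0 = 0
  1+0 = 1
  1+1 = 0 carry 1
  1+0+1 = 0 carry 1
  1+0+1 = 0 carry 1
  0+1+1 = 0 carry 1
  0+0+1 = 1
  1+0 = 1
  1+0 = 1
  1+1 = 0 carry 1
  1+0+1 = 0 carry 1
  0+1+1 = 0 carry 1
  final carry 1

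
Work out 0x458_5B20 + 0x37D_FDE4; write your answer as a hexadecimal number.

Add column by column in base 16, right to left:
  0+4 = 4
  2+E = 0 carry 1
  B+D+1 = 9 carry 1
  5+F+1 = 5 carry 1
  8+D+1 = 6 carry 1
  5+7+1 = D
  4+3 = 7

0x7D65904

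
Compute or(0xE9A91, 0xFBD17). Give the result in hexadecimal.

0xFBF97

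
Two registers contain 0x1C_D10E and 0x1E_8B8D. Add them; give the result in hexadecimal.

0x3B5C9B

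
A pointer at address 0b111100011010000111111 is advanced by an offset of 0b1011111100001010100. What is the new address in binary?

0b1001000010110010010011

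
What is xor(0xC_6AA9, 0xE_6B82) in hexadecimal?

XOR each hex digit independently (no carries):
  C^E=2, 6^6=0, A^B=1, A^8=2, 9^2=B

0x2012B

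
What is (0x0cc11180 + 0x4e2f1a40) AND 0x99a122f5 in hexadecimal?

Add column by column in base 16, right to left:
  0+0 = 0
  8+4 = c
  1+a = b
  1+1 = 2
  1+f = 0 carry 1
  c+2+1 = f
  c+e = a carry 1
  0+4+1 = 5
Sum = 0x5af02bc0; now AND with 0x99a122f5:
  5&9=1, a&9=8, f&a=a, 0&1=0, 2&2=2, b&2=2, c&f=c, 0&5=0

0x18a022c0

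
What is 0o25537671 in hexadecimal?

Each octal digit is 3 bits: 2=010 5=101 5=101 3=011 7=111 6=110 7=111 1=001.
Group the bits into nibbles: 0101 0110 1011 1111 1011 1001 → 56bfb9.

0x56bfb9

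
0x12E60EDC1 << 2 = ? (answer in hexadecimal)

0x4B983B704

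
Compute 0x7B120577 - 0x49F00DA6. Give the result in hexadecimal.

Subtract column by column in base 16:
  7-6 → 1
  7-A → D (borrow)
  5-D-1 → 7 (borrow)
  0-0-1 → F (borrow)
  2-0-1 → 1
  1-F → 2 (borrow)
  B-9-1 → 1
  7-4 → 3

0x3121F7D1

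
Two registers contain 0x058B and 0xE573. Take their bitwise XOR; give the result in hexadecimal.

0xE0F8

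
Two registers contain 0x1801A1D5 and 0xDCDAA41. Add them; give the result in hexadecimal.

0x25CF4C16

Add column by column in base 16, right to left:
  5+1 = 6
  D+4 = 1 carry 1
  1+A+1 = C
  A+A = 4 carry 1
  1+D+1 = F
  0+C = C
  8+D = 5 carry 1
  1+0+1 = 2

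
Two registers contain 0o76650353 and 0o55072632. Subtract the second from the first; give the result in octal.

0o21555521

Subtract column by column in base 8:
  3-2 → 1
  5-3 → 2
  3-6 → 5 (borrow)
  0-2-1 → 5 (borrow)
  5-7-1 → 5 (borrow)
  6-0-1 → 5
  6-5 → 1
  7-5 → 2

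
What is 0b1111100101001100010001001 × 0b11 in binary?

Multiply each base-2 digit by 3, carrying:
  1×3 = 3 → write 1 carry 1
  0×3+1 = 1 → write 1
  0×3 = 0 → write 0
  1×3 = 3 → write 1 carry 1
  0×3+1 = 1 → write 1
  0×3 = 0 → write 0
  0×3 = 0 → write 0
  1×3 = 3 → write 1 carry 1
  0×3+1 = 1 → write 1
  0×3 = 0 → write 0
  0×3 = 0 → write 0
  1×3 = 3 → write 1 carry 1
  1×3+1 = 4 → write 0 carry 2
  0×3+2 = 2 → write 0 carry 1
  0×3+1 = 1 → write 1
  1×3 = 3 → write 1 carry 1
  0×3+1 = 1 → write 1
  1×3 = 3 → write 1 carry 1
  0×3+1 = 1 → write 1
  0×3 = 0 → write 0
  1×3 = 3 → write 1 carry 1
  1×3+1 = 4 → write 0 carry 2
  1×3+2 = 5 → write 1 carry 2
  1×3+2 = 5 → write 1 carry 2
  1×3+2 = 5 → write 1 carry 2
  remaining carry: 10

0b101110101111100100110011011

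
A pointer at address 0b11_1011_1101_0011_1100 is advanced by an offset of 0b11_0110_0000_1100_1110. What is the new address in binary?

Add column by column in base 2, right to left:
  0+0 = 0
  0+1 = 1
  1+1 = 0 carry 1
  1+1+1 = 1 carry 1
  1+0+1 = 0 carry 1
  1+0+1 = 0 carry 1
  0+1+1 = 0 carry 1
  0+1+1 = 0 carry 1
  1+0+1 = 0 carry 1
  0+0+1 = 1
  1+0 = 1
  1+0 = 1
  1+0 = 1
  1+1 = 0 carry 1
  0+1+1 = 0 carry 1
  1+0+1 = 0 carry 1
  1+1+1 = 1 carry 1
  1+1+1 = 1 carry 1
  final carry 1

0b1110001111000001010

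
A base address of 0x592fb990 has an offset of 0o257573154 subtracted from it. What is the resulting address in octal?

0o12634141444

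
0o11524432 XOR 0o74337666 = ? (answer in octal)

0o65613254

XOR each oct digit independently (no carries):
  1^7=6, 1^4=5, 5^3=6, 2^3=1, 4^7=3, 4^6=2, 3^6=5, 2^6=4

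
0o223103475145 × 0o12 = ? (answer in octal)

Multiply each base-8 digit by 10, carrying:
  5×10 = 50 → write 2 carry 6
  4×10+6 = 46 → write 6 carry 5
  1×10+5 = 15 → write 7 carry 1
  5×10+1 = 51 → write 3 carry 6
  7×10+6 = 76 → write 4 carry 9
  4×10+9 = 49 → write 1 carry 6
  3×10+6 = 36 → write 4 carry 4
  0×10+4 = 4 → write 4
  1×10 = 10 → write 2 carry 1
  3×10+1 = 31 → write 7 carry 3
  2×10+3 = 23 → write 7 carry 2
  2×10+2 = 22 → write 6 carry 2
  remaining carry: 2

0o2677244143762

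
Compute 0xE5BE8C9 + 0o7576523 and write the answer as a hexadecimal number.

0xE7AE61C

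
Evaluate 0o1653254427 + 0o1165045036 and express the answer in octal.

Add column by column in base 8, right to left:
  7+6 = 5 carry 1
  2+3+1 = 6
  4+0 = 4
  4+5 = 1 carry 1
  5+4+1 = 2 carry 1
  2+0+1 = 3
  3+5 = 0 carry 1
  5+6+1 = 4 carry 1
  6+1+1 = 0 carry 1
  1+1+1 = 3

0o3040321465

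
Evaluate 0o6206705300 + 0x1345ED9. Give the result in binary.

0o6206705300 = 0b110010000110111000101011000000 in binary.
0x1345ED9 = 0b1001101000101111011011001 in binary.
Add column by column in base 2, right to left:
  0+1 = 1
  0+0 = 0
  0+0 = 0
  0+1 = 1
  0+1 = 1
  0+0 = 0
  1+1 = 0 carry 1
  1+1+1 = 1 carry 1
  0+0+1 = 1
  1+1 = 0 carry 1
  0+1+1 = 0 carry 1
  1+1+1 = 1 carry 1
  0+1+1 = 0 carry 1
  0+0+1 = 1
  0+1 = 1
  1+0 = 1
  1+0 = 1
  1+0 = 1
  0+1 = 1
  1+0 = 1
  1+1 = 0 carry 1
  0+1+1 = 0 carry 1
  0+0+1 = 1
  0+0 = 0
  0+1 = 1
  1+0 = 1
  0+0 = 0
  0+0 = 0
  1+0 = 1
  1+0 = 1

0b110011010011111110100110011001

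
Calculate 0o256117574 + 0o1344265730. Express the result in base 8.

Add column by column in base 8, right to left:
  4+0 = 4
  7+3 = 2 carry 1
  5+7+1 = 5 carry 1
  7+5+1 = 5 carry 1
  1+6+1 = 0 carry 1
  1+2+1 = 4
  6+4 = 2 carry 1
  5+4+1 = 2 carry 1
  2+3+1 = 6
  0+1 = 1

0o1622405524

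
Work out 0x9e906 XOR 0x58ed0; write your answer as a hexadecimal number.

0xc67d6

XOR each hex digit independently (no carries):
  9^5=c, e^8=6, 9^e=7, 0^d=d, 6^0=6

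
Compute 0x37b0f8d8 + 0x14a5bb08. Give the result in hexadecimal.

Add column by column in base 16, right to left:
  8+8 = 0 carry 1
  d+0+1 = e
  8+b = 3 carry 1
  f+b+1 = b carry 1
  0+5+1 = 6
  b+a = 5 carry 1
  7+4+1 = c
  3+1 = 4

0x4c56b3e0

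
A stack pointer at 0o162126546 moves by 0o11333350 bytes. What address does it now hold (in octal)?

Add column by column in base 8, right to left:
  6+0 = 6
  4+5 = 1 carry 1
  5+3+1 = 1 carry 1
  6+3+1 = 2 carry 1
  2+3+1 = 6
  1+3 = 4
  2+1 = 3
  6+1 = 7
  1+0 = 1

0o173462116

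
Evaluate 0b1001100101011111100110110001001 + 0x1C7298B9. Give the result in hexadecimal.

0x69226642

0b1001100101011111100110110001001 = 0x4CAFCD89 in hexadecimal.
Add column by column in base 16, right to left:
  9+9 = 2 carry 1
  8+B+1 = 4 carry 1
  D+8+1 = 6 carry 1
  C+9+1 = 6 carry 1
  F+2+1 = 2 carry 1
  A+7+1 = 2 carry 1
  C+C+1 = 9 carry 1
  4+1+1 = 6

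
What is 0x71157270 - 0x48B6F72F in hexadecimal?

0x285E7B41

Subtract column by column in base 16:
  0-F → 1 (borrow)
  7-2-1 → 4
  2-7 → B (borrow)
  7-F-1 → 7 (borrow)
  5-6-1 → E (borrow)
  1-B-1 → 5 (borrow)
  1-8-1 → 8 (borrow)
  7-4-1 → 2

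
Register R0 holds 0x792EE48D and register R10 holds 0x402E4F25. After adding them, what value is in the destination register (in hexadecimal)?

0xB95D33B2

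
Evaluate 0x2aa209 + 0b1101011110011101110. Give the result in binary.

0b1100010101111011110111

0x2aa209 = 0b1010101010001000001001 in binary.
Add column by column in base 2, right to left:
  1+0 = 1
  0+1 = 1
  0+1 = 1
  1+1 = 0 carry 1
  0+0+1 = 1
  0+1 = 1
  0+1 = 1
  0+1 = 1
  0+0 = 0
  1+0 = 1
  0+1 = 1
  0+1 = 1
  0+1 = 1
  1+1 = 0 carry 1
  0+0+1 = 1
  1+1 = 0 carry 1
  0+0+1 = 1
  1+1 = 0 carry 1
  0+1+1 = 0 carry 1
  1+0+1 = 0 carry 1
  0+0+1 = 1
  1+0 = 1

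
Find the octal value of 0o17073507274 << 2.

2 bits is not a whole number of base-8 digits; in binary: 1111000111011101000111010111100 << 2 = 111100011101110100011101011110000.

0o74356435360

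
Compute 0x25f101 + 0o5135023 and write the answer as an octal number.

0x25f101 = 0o11370401 in octal.
Add column by column in base 8, right to left:
  1+3 = 4
  0+2 = 2
  4+0 = 4
  0+5 = 5
  7+3 = 2 carry 1
  3+1+1 = 5
  1+5 = 6
  1+0 = 1

0o16525424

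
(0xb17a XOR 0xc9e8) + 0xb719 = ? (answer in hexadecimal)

First 0xb17a XOR 0xc9e8 = 0x7892.
Add column by column in base 16, right to left:
  2+9 = b
  9+1 = a
  8+7 = f
  7+b = 2 carry 1
  final carry 1

0x12fab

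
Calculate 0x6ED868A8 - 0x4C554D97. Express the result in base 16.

Subtract column by column in base 16:
  8-7 → 1
  A-9 → 1
  8-D → B (borrow)
  6-4-1 → 1
  8-5 → 3
  D-5 → 8
  E-C → 2
  6-4 → 2

0x22831B11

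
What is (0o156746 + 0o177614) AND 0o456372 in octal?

0o56162

Add column by column in base 8, right to left:
  6+4 = 2 carry 1
  4+1+1 = 6
  7+6 = 5 carry 1
  6+7+1 = 6 carry 1
  5+7+1 = 5 carry 1
  1+1+1 = 3
Sum = 0o356562; now AND with 0o456372:
  3&4=0, 5&5=5, 6&6=6, 5&3=1, 6&7=6, 2&2=2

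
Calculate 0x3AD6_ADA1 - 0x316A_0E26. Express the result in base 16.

0x96C9F7B

Subtract column by column in base 16:
  1-6 → B (borrow)
  A-2-1 → 7
  D-E → F (borrow)
  A-0-1 → 9
  6-A → C (borrow)
  D-6-1 → 6
  A-1 → 9
  3-3 → 0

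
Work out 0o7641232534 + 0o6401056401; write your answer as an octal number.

0o16242311135

Add column by column in base 8, right to left:
  4+1 = 5
  3+0 = 3
  5+4 = 1 carry 1
  2+6+1 = 1 carry 1
  3+5+1 = 1 carry 1
  2+0+1 = 3
  1+1 = 2
  4+0 = 4
  6+4 = 2 carry 1
  7+6+1 = 6 carry 1
  final carry 1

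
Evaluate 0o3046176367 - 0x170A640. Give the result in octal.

0o2712053267

0x170A640 = 0o134123100 in octal.
Subtract column by column in base 8:
  7-0 → 7
  6-0 → 6
  3-1 → 2
  6-3 → 3
  7-2 → 5
  1-1 → 0
  6-4 → 2
  4-3 → 1
  0-1 → 7 (borrow)
  3-0-1 → 2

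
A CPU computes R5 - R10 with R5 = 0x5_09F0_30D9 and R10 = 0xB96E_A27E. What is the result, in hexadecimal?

0x450818E5B

Subtract column by column in base 16:
  9-E → B (borrow)
  D-7-1 → 5
  0-2 → E (borrow)
  3-A-1 → 8 (borrow)
  0-E-1 → 1 (borrow)
  F-6-1 → 8
  9-9 → 0
  0-B → 5 (borrow)
  5-0-1 → 4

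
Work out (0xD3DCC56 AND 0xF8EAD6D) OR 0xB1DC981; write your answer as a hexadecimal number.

0xF1DCDC5

0xD3DCC56 AND 0xF8EAD6D = 0xD0C8C44.
Then OR with 0xB1DC981.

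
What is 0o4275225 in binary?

Each octal digit is 3 bits: 4=100 2=010 7=111 5=101 2=010 2=010 5=101.

0b100010111101010010101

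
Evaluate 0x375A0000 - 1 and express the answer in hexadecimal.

The trailing 4 digits are 0, so subtracting 1 borrows through: they become F and the next digit up decrements.

0x3759FFFF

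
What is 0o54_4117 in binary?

Each octal digit is 3 bits: 5=101 4=100 4=100 1=001 1=001 7=111.

0b101100100001001111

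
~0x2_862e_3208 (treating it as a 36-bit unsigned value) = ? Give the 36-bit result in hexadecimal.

Each hex digit d becomes f−d:
  2→d, 8→7, 6→9, 2→d, e→1, 3→c, 2→d, 0→f, 8→7

0xd79d1cdf7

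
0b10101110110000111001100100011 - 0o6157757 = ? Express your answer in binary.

0b10101101111111001001100110100

0o6157757 = 0b110001101111111101111 in binary.
Subtract column by column in base 2:
  1-1 → 0
  1-1 → 0
  0-1 → 1 (borrow)
  0-1-1 → 0 (borrow)
  0-0-1 → 1 (borrow)
  1-1-1 → 1 (borrow)
  0-1-1 → 0 (borrow)
  0-1-1 → 0 (borrow)
  1-1-1 → 1 (borrow)
  1-1-1 → 1 (borrow)
  0-1-1 → 0 (borrow)
  0-1-1 → 0 (borrow)
  1-1-1 → 1 (borrow)
  1-0-1 → 0
  1-1 → 0
  0-1 → 1 (borrow)
  0-0-1 → 1 (borrow)
  0-0-1 → 1 (borrow)
  0-0-1 → 1 (borrow)
  1-1-1 → 1 (borrow)
  1-1-1 → 1 (borrow)
  0-0-1 → 1 (borrow)
  1-0-1 → 0
  1-0 → 1
  1-0 → 1
  0-0 → 0
  1-0 → 1
  0-0 → 0
  1-0 → 1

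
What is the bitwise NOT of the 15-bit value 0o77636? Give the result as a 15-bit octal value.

0o00141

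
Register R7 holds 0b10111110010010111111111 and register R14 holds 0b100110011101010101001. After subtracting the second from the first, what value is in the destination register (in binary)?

0b10010111110101101010110

Subtract column by column in base 2:
  1-1 → 0
  1-0 → 1
  1-0 → 1
  1-1 → 0
  1-0 → 1
  1-1 → 0
  1-0 → 1
  1-1 → 0
  1-0 → 1
  0-1 → 1 (borrow)
  1-0-1 → 0
  0-1 → 1 (borrow)
  0-1-1 → 0 (borrow)
  1-1-1 → 1 (borrow)
  0-0-1 → 1 (borrow)
  0-0-1 → 1 (borrow)
  1-1-1 → 1 (borrow)
  1-1-1 → 1 (borrow)
  1-0-1 → 0
  1-0 → 1
  1-1 → 0
  0-0 → 0
  1-0 → 1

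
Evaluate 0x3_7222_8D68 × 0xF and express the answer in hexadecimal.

0x33B0064918

Multiply each base-16 digit by 15, carrying:
  8×15 = 120 → write 8 carry 7
  6×15+7 = 97 → write 1 carry 6
  D×15+6 = 201 → write 9 carry 12
  8×15+12 = 132 → write 4 carry 8
  2×15+8 = 38 → write 6 carry 2
  2×15+2 = 32 → write 0 carry 2
  2×15+2 = 32 → write 0 carry 2
  7×15+2 = 107 → write B carry 6
  3×15+6 = 51 → write 3 carry 3
  remaining carry: 3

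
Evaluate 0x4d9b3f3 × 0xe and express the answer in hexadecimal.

Multiply each base-16 digit by 14, carrying:
  3×14 = 42 → write a carry 2
  f×14+2 = 212 → write 4 carry 13
  3×14+13 = 55 → write 7 carry 3
  b×14+3 = 157 → write d carry 9
  9×14+9 = 135 → write 7 carry 8
  d×14+8 = 190 → write e carry 11
  4×14+11 = 67 → write 3 carry 4
  remaining carry: 4

0x43e7d74a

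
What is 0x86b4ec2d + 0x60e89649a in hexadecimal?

Add column by column in base 16, right to left:
  d+a = 7 carry 1
  2+9+1 = c
  c+4 = 0 carry 1
  e+6+1 = 5 carry 1
  4+9+1 = e
  b+8 = 3 carry 1
  6+e+1 = 5 carry 1
  8+0+1 = 9
  0+6 = 6

0x6953e50c7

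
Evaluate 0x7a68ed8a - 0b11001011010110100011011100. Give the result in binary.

0x7a68ed8a = 0b1111010011010001110110110001010 in binary.
Subtract column by column in base 2:
  0-0 → 0
  1-0 → 1
  0-1 → 1 (borrow)
  1-1-1 → 1 (borrow)
  0-1-1 → 0 (borrow)
  0-0-1 → 1 (borrow)
  0-1-1 → 0 (borrow)
  1-1-1 → 1 (borrow)
  1-0-1 → 0
  0-0 → 0
  1-0 → 1
  1-1 → 0
  0-0 → 0
  1-1 → 0
  1-1 → 0
  1-0 → 1
  0-1 → 1 (borrow)
  0-0-1 → 1 (borrow)
  0-1-1 → 0 (borrow)
  1-1-1 → 1 (borrow)
  0-0-1 → 1 (borrow)
  1-1-1 → 1 (borrow)
  1-0-1 → 0
  0-0 → 0
  0-1 → 1 (borrow)
  1-1-1 → 1 (borrow)
  0-0-1 → 1 (borrow)
  1-0-1 → 0
  1-0 → 1
  1-0 → 1
  1-0 → 1

0b1110111001110111000010010101110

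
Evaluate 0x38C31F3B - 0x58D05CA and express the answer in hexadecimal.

Subtract column by column in base 16:
  B-A → 1
  3-C → 7 (borrow)
  F-5-1 → 9
  1-0 → 1
  3-D → 6 (borrow)
  C-8-1 → 3
  8-5 → 3
  3-0 → 3

0x33361971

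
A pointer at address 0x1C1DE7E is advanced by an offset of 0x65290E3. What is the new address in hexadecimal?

Add column by column in base 16, right to left:
  E+3 = 1 carry 1
  7+E+1 = 6 carry 1
  E+0+1 = F
  D+9 = 6 carry 1
  1+2+1 = 4
  C+5 = 1 carry 1
  1+6+1 = 8

0x8146F61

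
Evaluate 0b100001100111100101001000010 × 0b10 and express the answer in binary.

0b1000011001111001010010000100

Multiply each base-2 digit by 2, carrying:
  0×2 = 0 → write 0
  1×2 = 2 → write 0 carry 1
  0×2+1 = 1 → write 1
  0×2 = 0 → write 0
  0×2 = 0 → write 0
  0×2 = 0 → write 0
  1×2 = 2 → write 0 carry 1
  0×2+1 = 1 → write 1
  0×2 = 0 → write 0
  1×2 = 2 → write 0 carry 1
  0×2+1 = 1 → write 1
  1×2 = 2 → write 0 carry 1
  0×2+1 = 1 → write 1
  0×2 = 0 → write 0
  1×2 = 2 → write 0 carry 1
  1×2+1 = 3 → write 1 carry 1
  1×2+1 = 3 → write 1 carry 1
  1×2+1 = 3 → write 1 carry 1
  0×2+1 = 1 → write 1
  0×2 = 0 → write 0
  1×2 = 2 → write 0 carry 1
  1×2+1 = 3 → write 1 carry 1
  0×2+1 = 1 → write 1
  0×2 = 0 → write 0
  0×2 = 0 → write 0
  0×2 = 0 → write 0
  1×2 = 2 → write 0 carry 1
  remaining carry: 1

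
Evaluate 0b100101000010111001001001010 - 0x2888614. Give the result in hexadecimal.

0b100101000010111001001001010 = 0x4a1724a in hexadecimal.
Subtract column by column in base 16:
  a-4 → 6
  4-1 → 3
  2-6 → c (borrow)
  7-8-1 → e (borrow)
  1-8-1 → 8 (borrow)
  a-8-1 → 1
  4-2 → 2

0x218ec36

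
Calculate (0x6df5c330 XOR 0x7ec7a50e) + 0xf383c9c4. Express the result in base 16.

0x106b63002

First 0x6df5c330 XOR 0x7ec7a50e = 0x1332663e.
Add column by column in base 16, right to left:
  e+4 = 2 carry 1
  3+c+1 = 0 carry 1
  6+9+1 = 0 carry 1
  6+c+1 = 3 carry 1
  2+3+1 = 6
  3+8 = b
  3+3 = 6
  1+f = 0 carry 1
  final carry 1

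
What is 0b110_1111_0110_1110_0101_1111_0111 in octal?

0o675562767

Group the bits in threes: 110 111 101 101 110 010 111 110 111 → 675562767.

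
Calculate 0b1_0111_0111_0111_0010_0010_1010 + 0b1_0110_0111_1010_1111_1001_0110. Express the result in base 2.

0b10110111110010000111000000

Add column by column in base 2, right to left:
  0+0 = 0
  1+1 = 0 carry 1
  0+1+1 = 0 carry 1
  1+0+1 = 0 carry 1
  0+1+1 = 0 carry 1
  1+0+1 = 0 carry 1
  0+0+1 = 1
  0+1 = 1
  0+1 = 1
  1+1 = 0 carry 1
  0+1+1 = 0 carry 1
  0+1+1 = 0 carry 1
  1+0+1 = 0 carry 1
  1+1+1 = 1 carry 1
  1+0+1 = 0 carry 1
  0+1+1 = 0 carry 1
  1+1+1 = 1 carry 1
  1+1+1 = 1 carry 1
  1+1+1 = 1 carry 1
  0+0+1 = 1
  1+0 = 1
  1+1 = 0 carry 1
  1+1+1 = 1 carry 1
  0+0+1 = 1
  1+1 = 0 carry 1
  final carry 1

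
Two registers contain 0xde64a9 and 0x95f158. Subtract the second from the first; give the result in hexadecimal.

0x487351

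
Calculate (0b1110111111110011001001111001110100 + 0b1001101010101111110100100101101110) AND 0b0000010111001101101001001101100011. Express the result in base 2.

0b10000000101000001101100010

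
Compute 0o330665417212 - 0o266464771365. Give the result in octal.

Subtract column by column in base 8:
  2-5 → 5 (borrow)
  1-6-1 → 2 (borrow)
  2-3-1 → 6 (borrow)
  7-1-1 → 5
  1-7 → 2 (borrow)
  4-7-1 → 4 (borrow)
  5-4-1 → 0
  6-6 → 0
  6-4 → 2
  0-6 → 2 (borrow)
  3-6-1 → 4 (borrow)
  3-2-1 → 0

0o42200425625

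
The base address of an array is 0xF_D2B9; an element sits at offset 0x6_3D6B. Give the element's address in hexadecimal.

0x161024

Add column by column in base 16, right to left:
  9+B = 4 carry 1
  B+6+1 = 2 carry 1
  2+D+1 = 0 carry 1
  D+3+1 = 1 carry 1
  F+6+1 = 6 carry 1
  final carry 1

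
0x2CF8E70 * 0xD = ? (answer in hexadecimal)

Multiply each base-16 digit by 13, carrying:
  0×13 = 0 → write 0
  7×13 = 91 → write B carry 5
  E×13+5 = 187 → write B carry 11
  8×13+11 = 115 → write 3 carry 7
  F×13+7 = 202 → write A carry 12
  C×13+12 = 168 → write 8 carry 10
  2×13+10 = 36 → write 4 carry 2
  remaining carry: 2

0x248A3BB0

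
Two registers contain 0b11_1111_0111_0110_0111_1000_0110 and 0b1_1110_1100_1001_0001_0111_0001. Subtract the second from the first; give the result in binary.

0b10000010101101011000010101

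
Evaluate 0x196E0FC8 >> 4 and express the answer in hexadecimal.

Shifting right by 4 bits = 1 hex digit: drop the last 1.

0x196E0FC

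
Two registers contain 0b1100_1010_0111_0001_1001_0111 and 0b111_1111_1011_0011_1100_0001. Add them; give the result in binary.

Add column by column in base 2, right to left:
  1+1 = 0 carry 1
  1+0+1 = 0 carry 1
  1+0+1 = 0 carry 1
  0+0+1 = 1
  1+0 = 1
  0+0 = 0
  0+1 = 1
  1+1 = 0 carry 1
  1+1+1 = 1 carry 1
  0+1+1 = 0 carry 1
  0+0+1 = 1
  0+0 = 0
  1+1 = 0 carry 1
  1+1+1 = 1 carry 1
  1+0+1 = 0 carry 1
  0+1+1 = 0 carry 1
  0+1+1 = 0 carry 1
  1+1+1 = 1 carry 1
  0+1+1 = 0 carry 1
  1+1+1 = 1 carry 1
  0+1+1 = 0 carry 1
  0+1+1 = 0 carry 1
  1+1+1 = 1 carry 1
  1+0+1 = 0 carry 1
  final carry 1

0b1010010100010010101011000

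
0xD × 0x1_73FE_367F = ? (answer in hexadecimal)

Multiply each base-16 digit by 13, carrying:
  F×13 = 195 → write 3 carry 12
  7×13+12 = 103 → write 7 carry 6
  6×13+6 = 84 → write 4 carry 5
  3×13+5 = 44 → write C carry 2
  E×13+2 = 184 → write 8 carry 11
  F×13+11 = 206 → write E carry 12
  3×13+12 = 51 → write 3 carry 3
  7×13+3 = 94 → write E carry 5
  1×13+5 = 18 → write 2 carry 1
  remaining carry: 1

0x12E3E8C473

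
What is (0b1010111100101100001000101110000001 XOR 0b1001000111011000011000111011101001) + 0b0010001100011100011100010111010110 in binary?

0b110001000010000101100101100111110

First 0b1010111100101100001000101110000001 XOR 0b1001000111011000011000111011101001 = 0b0011111011110100010000010101101000.
Add column by column in base 2, right to left:
  0+0 = 0
  0+1 = 1
  0+1 = 1
  1+0 = 1
  0+1 = 1
  1+0 = 1
  1+1 = 0 carry 1
  0+1+1 = 0 carry 1
  1+1+1 = 1 carry 1
  0+0+1 = 1
  1+1 = 0 carry 1
  0+0+1 = 1
  0+0 = 0
  0+0 = 0
  0+1 = 1
  0+1 = 1
  1+1 = 0 carry 1
  0+0+1 = 1
  0+0 = 0
  0+0 = 0
  1+1 = 0 carry 1
  0+1+1 = 0 carry 1
  1+1+1 = 1 carry 1
  1+0+1 = 0 carry 1
  1+0+1 = 0 carry 1
  1+0+1 = 0 carry 1
  0+1+1 = 0 carry 1
  1+1+1 = 1 carry 1
  1+0+1 = 0 carry 1
  1+0+1 = 0 carry 1
  1+0+1 = 0 carry 1
  1+1+1 = 1 carry 1
  final carry 1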